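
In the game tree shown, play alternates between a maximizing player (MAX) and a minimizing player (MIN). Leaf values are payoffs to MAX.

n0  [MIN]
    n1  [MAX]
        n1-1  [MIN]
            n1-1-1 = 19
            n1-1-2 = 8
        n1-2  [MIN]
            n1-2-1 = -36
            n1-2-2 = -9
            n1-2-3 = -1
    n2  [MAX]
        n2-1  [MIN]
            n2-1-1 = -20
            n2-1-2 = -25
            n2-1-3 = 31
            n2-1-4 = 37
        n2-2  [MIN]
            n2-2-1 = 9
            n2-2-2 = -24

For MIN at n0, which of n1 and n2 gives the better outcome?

n2

n1-1 (MIN): min(19, 8) = 8
n1-2 (MIN): min(-36, -9, -1) = -36
n1 (MAX): max(8, -36) = 8
n2-1 (MIN): min(-20, -25, 31, 37) = -25
n2-2 (MIN): min(9, -24) = -24
n2 (MAX): max(-25, -24) = -24
MIN prefers the lower value; n1=8, n2=-24. n2 is better since -24 < 8.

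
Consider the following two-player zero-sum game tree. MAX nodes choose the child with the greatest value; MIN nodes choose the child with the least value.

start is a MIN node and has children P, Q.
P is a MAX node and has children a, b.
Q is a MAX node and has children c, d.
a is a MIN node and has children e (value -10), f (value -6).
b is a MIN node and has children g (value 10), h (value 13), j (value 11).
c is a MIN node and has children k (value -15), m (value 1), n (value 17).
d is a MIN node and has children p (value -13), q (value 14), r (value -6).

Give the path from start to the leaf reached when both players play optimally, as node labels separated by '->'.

a (MIN): min(-10, -6) = -10
b (MIN): min(10, 13, 11) = 10
P (MAX): max(-10, 10) = 10
c (MIN): min(-15, 1, 17) = -15
d (MIN): min(-13, 14, -6) = -13
Q (MAX): max(-15, -13) = -13
start (MIN): min(10, -13) = -13
At start, MIN picks Q (lowest: -13).
At Q, MAX picks d (highest: -13).
At d, MIN picks p (lowest: -13).
Terminal value -13.

start -> Q -> d -> p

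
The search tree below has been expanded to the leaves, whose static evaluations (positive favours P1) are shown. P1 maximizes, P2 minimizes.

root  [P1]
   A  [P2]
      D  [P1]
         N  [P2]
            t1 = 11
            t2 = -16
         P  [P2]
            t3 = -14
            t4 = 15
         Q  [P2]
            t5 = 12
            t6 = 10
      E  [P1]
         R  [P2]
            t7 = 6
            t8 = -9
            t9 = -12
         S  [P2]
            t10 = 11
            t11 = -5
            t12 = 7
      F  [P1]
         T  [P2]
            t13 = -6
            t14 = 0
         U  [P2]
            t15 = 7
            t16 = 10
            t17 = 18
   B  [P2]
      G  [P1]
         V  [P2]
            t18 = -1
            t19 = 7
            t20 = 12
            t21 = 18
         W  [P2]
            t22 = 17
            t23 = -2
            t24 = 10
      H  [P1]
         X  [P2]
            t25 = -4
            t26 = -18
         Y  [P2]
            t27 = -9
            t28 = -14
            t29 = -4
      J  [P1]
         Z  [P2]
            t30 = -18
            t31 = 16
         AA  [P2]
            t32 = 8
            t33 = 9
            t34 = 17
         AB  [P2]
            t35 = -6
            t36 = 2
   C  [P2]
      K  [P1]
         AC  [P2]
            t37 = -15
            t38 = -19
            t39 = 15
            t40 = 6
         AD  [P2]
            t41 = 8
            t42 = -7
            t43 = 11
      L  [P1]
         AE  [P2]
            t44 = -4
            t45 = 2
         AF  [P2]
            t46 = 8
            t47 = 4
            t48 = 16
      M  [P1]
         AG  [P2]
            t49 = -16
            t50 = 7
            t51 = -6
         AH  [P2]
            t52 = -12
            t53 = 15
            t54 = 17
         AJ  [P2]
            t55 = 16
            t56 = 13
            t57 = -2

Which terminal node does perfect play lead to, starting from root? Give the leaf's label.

N (P2): min(11, -16) = -16
P (P2): min(-14, 15) = -14
Q (P2): min(12, 10) = 10
D (P1): max(-16, -14, 10) = 10
R (P2): min(6, -9, -12) = -12
S (P2): min(11, -5, 7) = -5
E (P1): max(-12, -5) = -5
T (P2): min(-6, 0) = -6
U (P2): min(7, 10, 18) = 7
F (P1): max(-6, 7) = 7
A (P2): min(10, -5, 7) = -5
V (P2): min(-1, 7, 12, 18) = -1
W (P2): min(17, -2, 10) = -2
G (P1): max(-1, -2) = -1
X (P2): min(-4, -18) = -18
Y (P2): min(-9, -14, -4) = -14
H (P1): max(-18, -14) = -14
Z (P2): min(-18, 16) = -18
AA (P2): min(8, 9, 17) = 8
AB (P2): min(-6, 2) = -6
J (P1): max(-18, 8, -6) = 8
B (P2): min(-1, -14, 8) = -14
AC (P2): min(-15, -19, 15, 6) = -19
AD (P2): min(8, -7, 11) = -7
K (P1): max(-19, -7) = -7
AE (P2): min(-4, 2) = -4
AF (P2): min(8, 4, 16) = 4
L (P1): max(-4, 4) = 4
AG (P2): min(-16, 7, -6) = -16
AH (P2): min(-12, 15, 17) = -12
AJ (P2): min(16, 13, -2) = -2
M (P1): max(-16, -12, -2) = -2
C (P2): min(-7, 4, -2) = -7
root (P1): max(-5, -14, -7) = -5
At root, P1 picks A (highest: -5).
At A, P2 picks E (lowest: -5).
At E, P1 picks S (highest: -5).
At S, P2 picks t11 (lowest: -5).
Terminal value -5.

t11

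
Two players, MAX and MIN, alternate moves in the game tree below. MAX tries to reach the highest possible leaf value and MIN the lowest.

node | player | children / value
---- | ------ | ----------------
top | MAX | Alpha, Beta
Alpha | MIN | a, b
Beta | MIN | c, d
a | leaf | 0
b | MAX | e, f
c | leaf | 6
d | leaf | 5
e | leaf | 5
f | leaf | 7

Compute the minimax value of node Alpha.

b (MAX): max(5, 7) = 7
Alpha (MIN): min(0, 7) = 0

0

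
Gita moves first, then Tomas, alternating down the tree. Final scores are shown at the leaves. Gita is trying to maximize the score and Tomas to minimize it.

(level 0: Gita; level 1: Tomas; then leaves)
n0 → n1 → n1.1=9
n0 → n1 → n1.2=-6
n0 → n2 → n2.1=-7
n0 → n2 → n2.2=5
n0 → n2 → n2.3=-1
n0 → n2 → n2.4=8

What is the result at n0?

-6

n1 (Tomas): min(9, -6) = -6
n2 (Tomas): min(-7, 5, -1, 8) = -7
n0 (Gita): max(-6, -7) = -6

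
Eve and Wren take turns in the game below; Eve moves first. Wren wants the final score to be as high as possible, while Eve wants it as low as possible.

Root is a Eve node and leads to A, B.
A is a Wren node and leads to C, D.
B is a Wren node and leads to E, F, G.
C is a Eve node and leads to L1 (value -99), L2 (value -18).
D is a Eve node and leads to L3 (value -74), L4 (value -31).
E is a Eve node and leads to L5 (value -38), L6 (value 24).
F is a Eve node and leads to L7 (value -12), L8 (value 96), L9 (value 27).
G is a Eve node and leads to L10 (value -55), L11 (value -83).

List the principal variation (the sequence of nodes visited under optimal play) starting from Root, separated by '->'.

C (Eve): min(-99, -18) = -99
D (Eve): min(-74, -31) = -74
A (Wren): max(-99, -74) = -74
E (Eve): min(-38, 24) = -38
F (Eve): min(-12, 96, 27) = -12
G (Eve): min(-55, -83) = -83
B (Wren): max(-38, -12, -83) = -12
Root (Eve): min(-74, -12) = -74
At Root, Eve picks A (lowest: -74).
At A, Wren picks D (highest: -74).
At D, Eve picks L3 (lowest: -74).
Terminal value -74.

Root -> A -> D -> L3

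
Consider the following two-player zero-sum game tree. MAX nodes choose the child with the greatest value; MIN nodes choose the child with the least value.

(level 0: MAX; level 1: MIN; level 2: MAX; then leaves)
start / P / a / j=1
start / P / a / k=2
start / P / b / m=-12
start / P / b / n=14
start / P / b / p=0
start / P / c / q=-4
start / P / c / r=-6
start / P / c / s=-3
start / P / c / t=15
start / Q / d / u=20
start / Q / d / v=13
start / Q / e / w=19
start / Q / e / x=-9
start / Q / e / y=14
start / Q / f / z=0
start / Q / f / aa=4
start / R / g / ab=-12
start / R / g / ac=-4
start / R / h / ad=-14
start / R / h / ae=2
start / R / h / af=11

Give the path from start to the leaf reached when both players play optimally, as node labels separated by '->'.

start -> Q -> f -> aa

a (MAX): max(1, 2) = 2
b (MAX): max(-12, 14, 0) = 14
c (MAX): max(-4, -6, -3, 15) = 15
P (MIN): min(2, 14, 15) = 2
d (MAX): max(20, 13) = 20
e (MAX): max(19, -9, 14) = 19
f (MAX): max(0, 4) = 4
Q (MIN): min(20, 19, 4) = 4
g (MAX): max(-12, -4) = -4
h (MAX): max(-14, 2, 11) = 11
R (MIN): min(-4, 11) = -4
start (MAX): max(2, 4, -4) = 4
At start, MAX picks Q (highest: 4).
At Q, MIN picks f (lowest: 4).
At f, MAX picks aa (highest: 4).
Terminal value 4.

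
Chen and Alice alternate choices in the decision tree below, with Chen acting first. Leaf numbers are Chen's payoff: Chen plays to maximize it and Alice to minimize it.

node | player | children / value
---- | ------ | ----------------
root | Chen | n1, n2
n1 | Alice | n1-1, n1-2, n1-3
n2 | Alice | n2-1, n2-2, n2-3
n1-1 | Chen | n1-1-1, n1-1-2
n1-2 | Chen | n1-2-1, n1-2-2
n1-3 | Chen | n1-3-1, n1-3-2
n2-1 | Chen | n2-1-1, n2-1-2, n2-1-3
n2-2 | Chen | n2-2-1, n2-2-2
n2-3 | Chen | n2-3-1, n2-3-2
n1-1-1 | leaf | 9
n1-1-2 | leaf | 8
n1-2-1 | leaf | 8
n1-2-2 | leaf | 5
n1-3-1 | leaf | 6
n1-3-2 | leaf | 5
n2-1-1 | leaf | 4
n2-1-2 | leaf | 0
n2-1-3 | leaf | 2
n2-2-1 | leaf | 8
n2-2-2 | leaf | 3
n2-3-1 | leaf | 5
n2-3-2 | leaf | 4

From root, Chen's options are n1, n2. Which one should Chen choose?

n1

n1-1 (Chen): max(9, 8) = 9
n1-2 (Chen): max(8, 5) = 8
n1-3 (Chen): max(6, 5) = 6
n1 (Alice): min(9, 8, 6) = 6
n2-1 (Chen): max(4, 0, 2) = 4
n2-2 (Chen): max(8, 3) = 8
n2-3 (Chen): max(5, 4) = 5
n2 (Alice): min(4, 8, 5) = 4
root (Chen): max(6, 4) = 6
Chen at root wants the highest of {n1=6, n2=4}, so chooses n1.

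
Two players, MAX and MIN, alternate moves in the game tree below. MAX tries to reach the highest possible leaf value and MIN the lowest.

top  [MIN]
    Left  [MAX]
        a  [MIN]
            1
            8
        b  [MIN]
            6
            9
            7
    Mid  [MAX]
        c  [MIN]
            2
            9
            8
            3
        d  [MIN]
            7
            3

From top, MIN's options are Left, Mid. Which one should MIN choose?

a (MIN): min(1, 8) = 1
b (MIN): min(6, 9, 7) = 6
Left (MAX): max(1, 6) = 6
c (MIN): min(2, 9, 8, 3) = 2
d (MIN): min(7, 3) = 3
Mid (MAX): max(2, 3) = 3
top (MIN): min(6, 3) = 3
MIN at top wants the lowest of {Left=6, Mid=3}, so chooses Mid.

Mid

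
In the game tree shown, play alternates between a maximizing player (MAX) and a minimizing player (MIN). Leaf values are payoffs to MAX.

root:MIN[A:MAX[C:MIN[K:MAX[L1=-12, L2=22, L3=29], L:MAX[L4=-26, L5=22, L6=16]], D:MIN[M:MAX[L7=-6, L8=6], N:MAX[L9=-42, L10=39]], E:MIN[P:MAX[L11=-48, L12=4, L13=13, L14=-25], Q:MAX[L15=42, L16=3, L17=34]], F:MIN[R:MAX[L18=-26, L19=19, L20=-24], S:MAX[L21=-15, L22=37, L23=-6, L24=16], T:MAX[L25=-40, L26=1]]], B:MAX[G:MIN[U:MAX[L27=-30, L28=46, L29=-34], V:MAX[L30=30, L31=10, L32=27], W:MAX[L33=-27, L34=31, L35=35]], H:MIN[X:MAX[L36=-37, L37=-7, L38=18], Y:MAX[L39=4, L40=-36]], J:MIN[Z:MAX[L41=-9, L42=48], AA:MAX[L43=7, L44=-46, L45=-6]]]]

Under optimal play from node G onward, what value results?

U (MAX): max(-30, 46, -34) = 46
V (MAX): max(30, 10, 27) = 30
W (MAX): max(-27, 31, 35) = 35
G (MIN): min(46, 30, 35) = 30

30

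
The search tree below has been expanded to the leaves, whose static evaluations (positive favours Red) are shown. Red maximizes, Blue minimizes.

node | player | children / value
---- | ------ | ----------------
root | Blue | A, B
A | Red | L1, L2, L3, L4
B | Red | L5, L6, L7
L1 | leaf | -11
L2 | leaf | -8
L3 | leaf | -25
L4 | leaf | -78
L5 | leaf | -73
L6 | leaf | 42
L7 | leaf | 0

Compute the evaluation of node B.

42

B (Red): max(-73, 42, 0) = 42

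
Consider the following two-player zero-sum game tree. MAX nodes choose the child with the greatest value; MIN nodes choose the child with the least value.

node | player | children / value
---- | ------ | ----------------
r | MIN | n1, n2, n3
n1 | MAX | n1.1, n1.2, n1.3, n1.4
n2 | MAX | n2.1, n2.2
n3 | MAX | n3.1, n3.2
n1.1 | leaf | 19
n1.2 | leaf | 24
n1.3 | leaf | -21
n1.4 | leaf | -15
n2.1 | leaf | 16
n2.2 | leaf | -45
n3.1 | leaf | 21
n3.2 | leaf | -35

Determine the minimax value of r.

n1 (MAX): max(19, 24, -21, -15) = 24
n2 (MAX): max(16, -45) = 16
n3 (MAX): max(21, -35) = 21
r (MIN): min(24, 16, 21) = 16

16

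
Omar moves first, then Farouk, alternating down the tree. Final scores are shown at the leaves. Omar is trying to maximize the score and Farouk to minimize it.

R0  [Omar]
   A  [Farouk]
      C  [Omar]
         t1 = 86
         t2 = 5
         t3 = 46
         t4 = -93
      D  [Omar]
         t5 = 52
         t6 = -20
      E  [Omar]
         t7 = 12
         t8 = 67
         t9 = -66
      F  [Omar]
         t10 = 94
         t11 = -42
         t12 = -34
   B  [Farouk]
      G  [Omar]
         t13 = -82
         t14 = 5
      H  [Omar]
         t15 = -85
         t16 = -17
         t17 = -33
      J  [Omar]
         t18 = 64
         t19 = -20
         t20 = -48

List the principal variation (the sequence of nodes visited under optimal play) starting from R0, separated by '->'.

R0 -> A -> D -> t5

C (Omar): max(86, 5, 46, -93) = 86
D (Omar): max(52, -20) = 52
E (Omar): max(12, 67, -66) = 67
F (Omar): max(94, -42, -34) = 94
A (Farouk): min(86, 52, 67, 94) = 52
G (Omar): max(-82, 5) = 5
H (Omar): max(-85, -17, -33) = -17
J (Omar): max(64, -20, -48) = 64
B (Farouk): min(5, -17, 64) = -17
R0 (Omar): max(52, -17) = 52
At R0, Omar picks A (highest: 52).
At A, Farouk picks D (lowest: 52).
At D, Omar picks t5 (highest: 52).
Terminal value 52.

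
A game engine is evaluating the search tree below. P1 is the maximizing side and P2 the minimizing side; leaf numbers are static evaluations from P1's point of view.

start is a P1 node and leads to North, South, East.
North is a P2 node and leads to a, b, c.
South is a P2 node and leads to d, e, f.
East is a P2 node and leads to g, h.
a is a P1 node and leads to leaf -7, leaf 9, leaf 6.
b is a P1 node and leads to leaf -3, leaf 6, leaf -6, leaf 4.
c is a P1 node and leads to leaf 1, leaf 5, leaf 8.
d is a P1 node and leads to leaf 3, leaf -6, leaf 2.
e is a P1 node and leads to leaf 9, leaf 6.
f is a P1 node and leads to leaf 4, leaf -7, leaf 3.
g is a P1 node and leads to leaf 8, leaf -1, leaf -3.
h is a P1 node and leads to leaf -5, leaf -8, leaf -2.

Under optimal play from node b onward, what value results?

b (P1): max(-3, 6, -6, 4) = 6

6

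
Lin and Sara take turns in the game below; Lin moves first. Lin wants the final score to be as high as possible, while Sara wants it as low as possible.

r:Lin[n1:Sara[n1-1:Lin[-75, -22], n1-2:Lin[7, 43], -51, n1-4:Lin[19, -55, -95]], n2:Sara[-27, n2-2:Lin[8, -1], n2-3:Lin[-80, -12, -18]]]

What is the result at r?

-27

n1-1 (Lin): max(-75, -22) = -22
n1-2 (Lin): max(7, 43) = 43
n1-4 (Lin): max(19, -55, -95) = 19
n1 (Sara): min(-22, 43, -51, 19) = -51
n2-2 (Lin): max(8, -1) = 8
n2-3 (Lin): max(-80, -12, -18) = -12
n2 (Sara): min(-27, 8, -12) = -27
r (Lin): max(-51, -27) = -27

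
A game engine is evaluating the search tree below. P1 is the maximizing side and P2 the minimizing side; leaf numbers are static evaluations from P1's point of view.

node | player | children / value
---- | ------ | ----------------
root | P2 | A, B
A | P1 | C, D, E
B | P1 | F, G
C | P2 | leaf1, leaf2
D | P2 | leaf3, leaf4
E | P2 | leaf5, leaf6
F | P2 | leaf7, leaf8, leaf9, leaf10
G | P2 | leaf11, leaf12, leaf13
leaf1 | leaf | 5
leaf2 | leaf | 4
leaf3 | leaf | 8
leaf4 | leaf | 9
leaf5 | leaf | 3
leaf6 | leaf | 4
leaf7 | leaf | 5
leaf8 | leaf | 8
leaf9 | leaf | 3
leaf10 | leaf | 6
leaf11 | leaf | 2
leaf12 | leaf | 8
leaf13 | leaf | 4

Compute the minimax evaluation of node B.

3

F (P2): min(5, 8, 3, 6) = 3
G (P2): min(2, 8, 4) = 2
B (P1): max(3, 2) = 3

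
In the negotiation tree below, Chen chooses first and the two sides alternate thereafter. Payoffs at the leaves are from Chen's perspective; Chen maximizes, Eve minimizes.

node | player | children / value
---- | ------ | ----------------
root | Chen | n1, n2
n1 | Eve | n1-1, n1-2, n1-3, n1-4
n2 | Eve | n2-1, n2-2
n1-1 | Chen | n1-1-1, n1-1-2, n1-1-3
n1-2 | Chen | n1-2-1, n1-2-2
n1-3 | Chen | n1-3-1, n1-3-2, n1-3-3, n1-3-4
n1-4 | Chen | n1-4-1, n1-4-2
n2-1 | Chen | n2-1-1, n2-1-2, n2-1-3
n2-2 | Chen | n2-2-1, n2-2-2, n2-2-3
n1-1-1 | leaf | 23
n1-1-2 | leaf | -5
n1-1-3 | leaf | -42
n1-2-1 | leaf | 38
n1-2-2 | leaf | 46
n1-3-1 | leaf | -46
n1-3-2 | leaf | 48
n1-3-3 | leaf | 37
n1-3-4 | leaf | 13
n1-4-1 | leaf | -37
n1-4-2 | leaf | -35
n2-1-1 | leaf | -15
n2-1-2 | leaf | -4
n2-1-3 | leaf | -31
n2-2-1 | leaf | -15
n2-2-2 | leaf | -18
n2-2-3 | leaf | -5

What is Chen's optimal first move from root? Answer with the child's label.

n1-1 (Chen): max(23, -5, -42) = 23
n1-2 (Chen): max(38, 46) = 46
n1-3 (Chen): max(-46, 48, 37, 13) = 48
n1-4 (Chen): max(-37, -35) = -35
n1 (Eve): min(23, 46, 48, -35) = -35
n2-1 (Chen): max(-15, -4, -31) = -4
n2-2 (Chen): max(-15, -18, -5) = -5
n2 (Eve): min(-4, -5) = -5
root (Chen): max(-35, -5) = -5
Chen at root wants the highest of {n1=-35, n2=-5}, so chooses n2.

n2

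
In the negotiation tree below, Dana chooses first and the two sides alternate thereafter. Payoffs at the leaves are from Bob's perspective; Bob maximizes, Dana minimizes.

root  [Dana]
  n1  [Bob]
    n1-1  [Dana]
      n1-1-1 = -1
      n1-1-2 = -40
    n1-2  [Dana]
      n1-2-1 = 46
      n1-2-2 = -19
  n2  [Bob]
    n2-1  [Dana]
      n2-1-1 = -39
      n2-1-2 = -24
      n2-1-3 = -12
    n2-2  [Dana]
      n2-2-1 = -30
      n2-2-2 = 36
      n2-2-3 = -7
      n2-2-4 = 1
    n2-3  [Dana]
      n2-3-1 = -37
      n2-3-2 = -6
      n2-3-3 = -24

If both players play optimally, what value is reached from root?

-30

n1-1 (Dana): min(-1, -40) = -40
n1-2 (Dana): min(46, -19) = -19
n1 (Bob): max(-40, -19) = -19
n2-1 (Dana): min(-39, -24, -12) = -39
n2-2 (Dana): min(-30, 36, -7, 1) = -30
n2-3 (Dana): min(-37, -6, -24) = -37
n2 (Bob): max(-39, -30, -37) = -30
root (Dana): min(-19, -30) = -30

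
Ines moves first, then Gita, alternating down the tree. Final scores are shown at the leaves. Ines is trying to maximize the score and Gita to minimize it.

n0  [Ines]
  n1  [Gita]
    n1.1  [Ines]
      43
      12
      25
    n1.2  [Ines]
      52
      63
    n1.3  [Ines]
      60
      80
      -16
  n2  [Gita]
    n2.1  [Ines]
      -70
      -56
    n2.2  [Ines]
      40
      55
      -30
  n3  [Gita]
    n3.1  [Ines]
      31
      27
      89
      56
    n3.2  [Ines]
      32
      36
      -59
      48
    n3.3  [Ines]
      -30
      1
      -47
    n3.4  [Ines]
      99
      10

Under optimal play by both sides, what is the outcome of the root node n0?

n1.1 (Ines): max(43, 12, 25) = 43
n1.2 (Ines): max(52, 63) = 63
n1.3 (Ines): max(60, 80, -16) = 80
n1 (Gita): min(43, 63, 80) = 43
n2.1 (Ines): max(-70, -56) = -56
n2.2 (Ines): max(40, 55, -30) = 55
n2 (Gita): min(-56, 55) = -56
n3.1 (Ines): max(31, 27, 89, 56) = 89
n3.2 (Ines): max(32, 36, -59, 48) = 48
n3.3 (Ines): max(-30, 1, -47) = 1
n3.4 (Ines): max(99, 10) = 99
n3 (Gita): min(89, 48, 1, 99) = 1
n0 (Ines): max(43, -56, 1) = 43

43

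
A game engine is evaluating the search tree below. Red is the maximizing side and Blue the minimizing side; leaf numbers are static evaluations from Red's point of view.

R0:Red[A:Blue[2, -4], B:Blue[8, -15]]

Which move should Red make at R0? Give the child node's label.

A

A (Blue): min(2, -4) = -4
B (Blue): min(8, -15) = -15
R0 (Red): max(-4, -15) = -4
Red at R0 wants the highest of {A=-4, B=-15}, so chooses A.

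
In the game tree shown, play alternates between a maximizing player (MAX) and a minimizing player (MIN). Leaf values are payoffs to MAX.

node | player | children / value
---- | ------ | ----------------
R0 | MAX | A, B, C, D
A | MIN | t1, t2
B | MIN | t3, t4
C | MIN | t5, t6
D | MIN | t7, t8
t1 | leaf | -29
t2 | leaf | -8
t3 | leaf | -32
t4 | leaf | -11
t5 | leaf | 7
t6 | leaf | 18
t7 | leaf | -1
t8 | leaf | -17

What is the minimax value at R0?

A (MIN): min(-29, -8) = -29
B (MIN): min(-32, -11) = -32
C (MIN): min(7, 18) = 7
D (MIN): min(-1, -17) = -17
R0 (MAX): max(-29, -32, 7, -17) = 7

7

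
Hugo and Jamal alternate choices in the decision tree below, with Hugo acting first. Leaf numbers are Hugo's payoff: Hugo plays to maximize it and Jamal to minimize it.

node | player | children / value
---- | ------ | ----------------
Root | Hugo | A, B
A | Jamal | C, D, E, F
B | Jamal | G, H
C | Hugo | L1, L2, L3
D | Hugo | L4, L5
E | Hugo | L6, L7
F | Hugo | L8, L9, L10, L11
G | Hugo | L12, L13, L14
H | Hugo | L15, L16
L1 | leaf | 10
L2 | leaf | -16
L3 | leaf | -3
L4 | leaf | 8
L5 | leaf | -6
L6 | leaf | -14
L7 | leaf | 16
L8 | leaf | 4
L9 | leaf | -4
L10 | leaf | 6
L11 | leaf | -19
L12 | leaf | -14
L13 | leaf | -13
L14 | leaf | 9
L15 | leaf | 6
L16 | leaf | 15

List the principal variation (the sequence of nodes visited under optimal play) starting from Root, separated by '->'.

Root -> B -> G -> L14

C (Hugo): max(10, -16, -3) = 10
D (Hugo): max(8, -6) = 8
E (Hugo): max(-14, 16) = 16
F (Hugo): max(4, -4, 6, -19) = 6
A (Jamal): min(10, 8, 16, 6) = 6
G (Hugo): max(-14, -13, 9) = 9
H (Hugo): max(6, 15) = 15
B (Jamal): min(9, 15) = 9
Root (Hugo): max(6, 9) = 9
At Root, Hugo picks B (highest: 9).
At B, Jamal picks G (lowest: 9).
At G, Hugo picks L14 (highest: 9).
Terminal value 9.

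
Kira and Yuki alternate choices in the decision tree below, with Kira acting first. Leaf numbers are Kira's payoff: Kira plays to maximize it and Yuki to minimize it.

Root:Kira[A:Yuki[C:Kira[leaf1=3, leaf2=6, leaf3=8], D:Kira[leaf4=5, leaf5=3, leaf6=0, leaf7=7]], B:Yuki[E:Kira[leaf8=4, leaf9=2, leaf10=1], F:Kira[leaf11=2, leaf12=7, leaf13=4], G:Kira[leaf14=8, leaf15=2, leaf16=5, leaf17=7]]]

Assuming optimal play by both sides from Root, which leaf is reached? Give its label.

C (Kira): max(3, 6, 8) = 8
D (Kira): max(5, 3, 0, 7) = 7
A (Yuki): min(8, 7) = 7
E (Kira): max(4, 2, 1) = 4
F (Kira): max(2, 7, 4) = 7
G (Kira): max(8, 2, 5, 7) = 8
B (Yuki): min(4, 7, 8) = 4
Root (Kira): max(7, 4) = 7
At Root, Kira picks A (highest: 7).
At A, Yuki picks D (lowest: 7).
At D, Kira picks leaf7 (highest: 7).
Terminal value 7.

leaf7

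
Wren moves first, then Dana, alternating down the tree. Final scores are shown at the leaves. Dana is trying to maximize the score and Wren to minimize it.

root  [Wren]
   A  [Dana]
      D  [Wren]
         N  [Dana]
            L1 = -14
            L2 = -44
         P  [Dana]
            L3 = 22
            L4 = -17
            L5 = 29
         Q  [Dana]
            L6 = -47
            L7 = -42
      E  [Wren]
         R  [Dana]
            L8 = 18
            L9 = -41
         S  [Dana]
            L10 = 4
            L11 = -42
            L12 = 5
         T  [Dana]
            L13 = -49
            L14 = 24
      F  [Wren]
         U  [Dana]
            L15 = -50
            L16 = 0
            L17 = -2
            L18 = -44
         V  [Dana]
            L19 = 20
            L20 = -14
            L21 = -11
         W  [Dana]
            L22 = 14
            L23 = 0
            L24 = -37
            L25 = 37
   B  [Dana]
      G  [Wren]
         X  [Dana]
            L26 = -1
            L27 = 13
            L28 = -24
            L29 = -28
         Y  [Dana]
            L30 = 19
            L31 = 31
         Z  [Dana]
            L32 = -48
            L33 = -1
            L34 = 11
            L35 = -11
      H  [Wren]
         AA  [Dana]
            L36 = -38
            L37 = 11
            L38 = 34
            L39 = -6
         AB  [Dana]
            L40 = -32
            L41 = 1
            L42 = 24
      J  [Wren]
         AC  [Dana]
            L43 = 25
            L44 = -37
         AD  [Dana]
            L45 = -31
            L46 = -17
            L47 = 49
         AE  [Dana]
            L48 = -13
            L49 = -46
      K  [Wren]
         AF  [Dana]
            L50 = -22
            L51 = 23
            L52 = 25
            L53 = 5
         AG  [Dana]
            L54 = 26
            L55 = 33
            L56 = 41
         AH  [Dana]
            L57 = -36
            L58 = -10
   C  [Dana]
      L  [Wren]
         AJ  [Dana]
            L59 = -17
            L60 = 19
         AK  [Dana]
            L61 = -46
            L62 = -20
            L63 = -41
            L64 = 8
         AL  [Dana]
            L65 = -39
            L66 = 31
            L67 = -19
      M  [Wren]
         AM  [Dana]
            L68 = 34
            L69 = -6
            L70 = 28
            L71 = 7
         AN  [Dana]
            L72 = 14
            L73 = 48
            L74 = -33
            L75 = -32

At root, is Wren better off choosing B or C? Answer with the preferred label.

B

X (Dana): max(-1, 13, -24, -28) = 13
Y (Dana): max(19, 31) = 31
Z (Dana): max(-48, -1, 11, -11) = 11
G (Wren): min(13, 31, 11) = 11
AA (Dana): max(-38, 11, 34, -6) = 34
AB (Dana): max(-32, 1, 24) = 24
H (Wren): min(34, 24) = 24
AC (Dana): max(25, -37) = 25
AD (Dana): max(-31, -17, 49) = 49
AE (Dana): max(-13, -46) = -13
J (Wren): min(25, 49, -13) = -13
AF (Dana): max(-22, 23, 25, 5) = 25
AG (Dana): max(26, 33, 41) = 41
AH (Dana): max(-36, -10) = -10
K (Wren): min(25, 41, -10) = -10
B (Dana): max(11, 24, -13, -10) = 24
AJ (Dana): max(-17, 19) = 19
AK (Dana): max(-46, -20, -41, 8) = 8
AL (Dana): max(-39, 31, -19) = 31
L (Wren): min(19, 8, 31) = 8
AM (Dana): max(34, -6, 28, 7) = 34
AN (Dana): max(14, 48, -33, -32) = 48
M (Wren): min(34, 48) = 34
C (Dana): max(8, 34) = 34
Wren prefers the lower value; B=24, C=34. B is better since 24 < 34.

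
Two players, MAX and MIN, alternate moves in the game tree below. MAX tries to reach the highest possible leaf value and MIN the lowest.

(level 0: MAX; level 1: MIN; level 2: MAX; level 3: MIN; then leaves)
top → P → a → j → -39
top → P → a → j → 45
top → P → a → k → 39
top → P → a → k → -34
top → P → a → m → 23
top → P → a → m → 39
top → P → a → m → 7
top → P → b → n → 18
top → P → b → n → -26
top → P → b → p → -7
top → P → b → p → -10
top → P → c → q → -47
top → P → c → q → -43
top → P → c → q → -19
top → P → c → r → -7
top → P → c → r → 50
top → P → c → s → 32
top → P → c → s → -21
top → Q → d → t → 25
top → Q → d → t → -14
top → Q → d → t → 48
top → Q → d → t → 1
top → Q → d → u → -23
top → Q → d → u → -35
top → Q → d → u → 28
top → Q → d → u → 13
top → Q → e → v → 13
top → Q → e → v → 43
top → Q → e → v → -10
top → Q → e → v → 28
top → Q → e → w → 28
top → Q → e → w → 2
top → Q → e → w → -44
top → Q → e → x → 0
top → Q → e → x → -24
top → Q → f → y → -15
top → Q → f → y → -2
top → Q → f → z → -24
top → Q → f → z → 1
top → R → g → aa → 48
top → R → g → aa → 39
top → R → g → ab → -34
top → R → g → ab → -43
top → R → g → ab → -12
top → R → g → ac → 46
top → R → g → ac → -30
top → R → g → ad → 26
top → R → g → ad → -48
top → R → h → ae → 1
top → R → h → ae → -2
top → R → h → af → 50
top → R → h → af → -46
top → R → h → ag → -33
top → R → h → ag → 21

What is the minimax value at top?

j (MIN): min(-39, 45) = -39
k (MIN): min(39, -34) = -34
m (MIN): min(23, 39, 7) = 7
a (MAX): max(-39, -34, 7) = 7
n (MIN): min(18, -26) = -26
p (MIN): min(-7, -10) = -10
b (MAX): max(-26, -10) = -10
q (MIN): min(-47, -43, -19) = -47
r (MIN): min(-7, 50) = -7
s (MIN): min(32, -21) = -21
c (MAX): max(-47, -7, -21) = -7
P (MIN): min(7, -10, -7) = -10
t (MIN): min(25, -14, 48, 1) = -14
u (MIN): min(-23, -35, 28, 13) = -35
d (MAX): max(-14, -35) = -14
v (MIN): min(13, 43, -10, 28) = -10
w (MIN): min(28, 2, -44) = -44
x (MIN): min(0, -24) = -24
e (MAX): max(-10, -44, -24) = -10
y (MIN): min(-15, -2) = -15
z (MIN): min(-24, 1) = -24
f (MAX): max(-15, -24) = -15
Q (MIN): min(-14, -10, -15) = -15
aa (MIN): min(48, 39) = 39
ab (MIN): min(-34, -43, -12) = -43
ac (MIN): min(46, -30) = -30
ad (MIN): min(26, -48) = -48
g (MAX): max(39, -43, -30, -48) = 39
ae (MIN): min(1, -2) = -2
af (MIN): min(50, -46) = -46
ag (MIN): min(-33, 21) = -33
h (MAX): max(-2, -46, -33) = -2
R (MIN): min(39, -2) = -2
top (MAX): max(-10, -15, -2) = -2

-2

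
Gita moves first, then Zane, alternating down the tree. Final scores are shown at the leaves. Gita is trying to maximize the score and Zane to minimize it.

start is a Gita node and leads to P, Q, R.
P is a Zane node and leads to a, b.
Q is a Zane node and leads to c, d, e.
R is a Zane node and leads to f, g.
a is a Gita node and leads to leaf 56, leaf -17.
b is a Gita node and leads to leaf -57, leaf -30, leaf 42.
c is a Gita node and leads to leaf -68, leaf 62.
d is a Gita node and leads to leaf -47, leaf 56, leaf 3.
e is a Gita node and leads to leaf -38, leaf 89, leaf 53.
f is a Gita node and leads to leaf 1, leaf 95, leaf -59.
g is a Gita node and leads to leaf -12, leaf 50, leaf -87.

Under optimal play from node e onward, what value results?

e (Gita): max(-38, 89, 53) = 89

89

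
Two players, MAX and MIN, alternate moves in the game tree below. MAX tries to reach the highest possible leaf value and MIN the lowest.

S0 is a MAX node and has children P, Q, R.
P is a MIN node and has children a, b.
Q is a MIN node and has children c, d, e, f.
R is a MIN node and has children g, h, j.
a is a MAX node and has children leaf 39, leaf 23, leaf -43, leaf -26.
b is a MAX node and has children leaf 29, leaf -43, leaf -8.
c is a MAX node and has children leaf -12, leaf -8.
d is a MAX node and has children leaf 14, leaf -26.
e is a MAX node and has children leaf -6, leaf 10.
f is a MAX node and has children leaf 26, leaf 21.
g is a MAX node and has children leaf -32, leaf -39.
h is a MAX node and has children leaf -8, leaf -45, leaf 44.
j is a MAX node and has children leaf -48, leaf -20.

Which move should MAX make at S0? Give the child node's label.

a (MAX): max(39, 23, -43, -26) = 39
b (MAX): max(29, -43, -8) = 29
P (MIN): min(39, 29) = 29
c (MAX): max(-12, -8) = -8
d (MAX): max(14, -26) = 14
e (MAX): max(-6, 10) = 10
f (MAX): max(26, 21) = 26
Q (MIN): min(-8, 14, 10, 26) = -8
g (MAX): max(-32, -39) = -32
h (MAX): max(-8, -45, 44) = 44
j (MAX): max(-48, -20) = -20
R (MIN): min(-32, 44, -20) = -32
S0 (MAX): max(29, -8, -32) = 29
MAX at S0 wants the highest of {P=29, Q=-8, R=-32}, so chooses P.

P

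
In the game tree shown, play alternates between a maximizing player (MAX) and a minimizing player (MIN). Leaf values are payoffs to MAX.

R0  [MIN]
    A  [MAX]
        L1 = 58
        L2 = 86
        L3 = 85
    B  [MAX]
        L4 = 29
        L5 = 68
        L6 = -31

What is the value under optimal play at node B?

B (MAX): max(29, 68, -31) = 68

68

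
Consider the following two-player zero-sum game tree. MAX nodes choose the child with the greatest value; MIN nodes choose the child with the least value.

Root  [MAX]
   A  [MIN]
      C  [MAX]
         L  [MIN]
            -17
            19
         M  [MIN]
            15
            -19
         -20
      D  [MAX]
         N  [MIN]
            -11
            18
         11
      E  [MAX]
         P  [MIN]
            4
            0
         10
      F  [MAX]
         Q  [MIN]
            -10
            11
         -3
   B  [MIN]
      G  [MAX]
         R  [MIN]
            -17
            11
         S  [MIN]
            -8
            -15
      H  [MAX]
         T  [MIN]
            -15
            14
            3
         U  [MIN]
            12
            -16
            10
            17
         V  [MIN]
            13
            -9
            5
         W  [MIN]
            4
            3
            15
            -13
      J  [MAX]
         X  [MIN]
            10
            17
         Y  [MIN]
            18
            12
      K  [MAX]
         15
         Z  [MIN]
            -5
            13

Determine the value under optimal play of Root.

-15

L (MIN): min(-17, 19) = -17
M (MIN): min(15, -19) = -19
C (MAX): max(-17, -19, -20) = -17
N (MIN): min(-11, 18) = -11
D (MAX): max(-11, 11) = 11
P (MIN): min(4, 0) = 0
E (MAX): max(0, 10) = 10
Q (MIN): min(-10, 11) = -10
F (MAX): max(-10, -3) = -3
A (MIN): min(-17, 11, 10, -3) = -17
R (MIN): min(-17, 11) = -17
S (MIN): min(-8, -15) = -15
G (MAX): max(-17, -15) = -15
T (MIN): min(-15, 14, 3) = -15
U (MIN): min(12, -16, 10, 17) = -16
V (MIN): min(13, -9, 5) = -9
W (MIN): min(4, 3, 15, -13) = -13
H (MAX): max(-15, -16, -9, -13) = -9
X (MIN): min(10, 17) = 10
Y (MIN): min(18, 12) = 12
J (MAX): max(10, 12) = 12
Z (MIN): min(-5, 13) = -5
K (MAX): max(15, -5) = 15
B (MIN): min(-15, -9, 12, 15) = -15
Root (MAX): max(-17, -15) = -15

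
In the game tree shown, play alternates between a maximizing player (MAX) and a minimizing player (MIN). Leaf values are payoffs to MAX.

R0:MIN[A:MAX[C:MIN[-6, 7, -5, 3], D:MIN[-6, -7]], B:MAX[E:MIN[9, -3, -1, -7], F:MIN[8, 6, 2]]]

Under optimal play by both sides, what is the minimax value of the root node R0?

-6

C (MIN): min(-6, 7, -5, 3) = -6
D (MIN): min(-6, -7) = -7
A (MAX): max(-6, -7) = -6
E (MIN): min(9, -3, -1, -7) = -7
F (MIN): min(8, 6, 2) = 2
B (MAX): max(-7, 2) = 2
R0 (MIN): min(-6, 2) = -6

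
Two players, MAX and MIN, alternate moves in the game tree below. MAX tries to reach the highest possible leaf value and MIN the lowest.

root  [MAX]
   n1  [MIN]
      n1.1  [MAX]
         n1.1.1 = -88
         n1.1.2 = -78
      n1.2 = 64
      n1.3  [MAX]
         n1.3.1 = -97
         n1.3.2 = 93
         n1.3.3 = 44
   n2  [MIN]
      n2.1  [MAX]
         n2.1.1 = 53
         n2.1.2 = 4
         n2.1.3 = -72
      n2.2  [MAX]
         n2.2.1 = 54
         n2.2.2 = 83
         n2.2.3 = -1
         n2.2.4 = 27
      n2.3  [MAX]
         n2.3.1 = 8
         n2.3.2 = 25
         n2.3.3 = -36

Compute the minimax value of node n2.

25

n2.1 (MAX): max(53, 4, -72) = 53
n2.2 (MAX): max(54, 83, -1, 27) = 83
n2.3 (MAX): max(8, 25, -36) = 25
n2 (MIN): min(53, 83, 25) = 25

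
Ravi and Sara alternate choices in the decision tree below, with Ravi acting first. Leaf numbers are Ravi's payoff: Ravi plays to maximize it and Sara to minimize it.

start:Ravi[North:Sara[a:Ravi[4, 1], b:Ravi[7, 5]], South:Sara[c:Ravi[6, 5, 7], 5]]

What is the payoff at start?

5

a (Ravi): max(4, 1) = 4
b (Ravi): max(7, 5) = 7
North (Sara): min(4, 7) = 4
c (Ravi): max(6, 5, 7) = 7
South (Sara): min(7, 5) = 5
start (Ravi): max(4, 5) = 5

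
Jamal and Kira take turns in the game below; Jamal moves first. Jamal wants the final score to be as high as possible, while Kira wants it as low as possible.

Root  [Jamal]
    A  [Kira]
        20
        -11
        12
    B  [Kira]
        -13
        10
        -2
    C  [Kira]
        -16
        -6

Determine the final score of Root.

-11

A (Kira): min(20, -11, 12) = -11
B (Kira): min(-13, 10, -2) = -13
C (Kira): min(-16, -6) = -16
Root (Jamal): max(-11, -13, -16) = -11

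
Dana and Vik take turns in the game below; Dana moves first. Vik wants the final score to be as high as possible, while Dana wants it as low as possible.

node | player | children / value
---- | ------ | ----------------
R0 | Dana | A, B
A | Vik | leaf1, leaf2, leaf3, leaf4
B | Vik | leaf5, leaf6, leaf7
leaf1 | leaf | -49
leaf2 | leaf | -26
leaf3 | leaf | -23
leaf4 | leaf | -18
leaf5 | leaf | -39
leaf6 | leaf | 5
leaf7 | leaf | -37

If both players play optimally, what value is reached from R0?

-18

A (Vik): max(-49, -26, -23, -18) = -18
B (Vik): max(-39, 5, -37) = 5
R0 (Dana): min(-18, 5) = -18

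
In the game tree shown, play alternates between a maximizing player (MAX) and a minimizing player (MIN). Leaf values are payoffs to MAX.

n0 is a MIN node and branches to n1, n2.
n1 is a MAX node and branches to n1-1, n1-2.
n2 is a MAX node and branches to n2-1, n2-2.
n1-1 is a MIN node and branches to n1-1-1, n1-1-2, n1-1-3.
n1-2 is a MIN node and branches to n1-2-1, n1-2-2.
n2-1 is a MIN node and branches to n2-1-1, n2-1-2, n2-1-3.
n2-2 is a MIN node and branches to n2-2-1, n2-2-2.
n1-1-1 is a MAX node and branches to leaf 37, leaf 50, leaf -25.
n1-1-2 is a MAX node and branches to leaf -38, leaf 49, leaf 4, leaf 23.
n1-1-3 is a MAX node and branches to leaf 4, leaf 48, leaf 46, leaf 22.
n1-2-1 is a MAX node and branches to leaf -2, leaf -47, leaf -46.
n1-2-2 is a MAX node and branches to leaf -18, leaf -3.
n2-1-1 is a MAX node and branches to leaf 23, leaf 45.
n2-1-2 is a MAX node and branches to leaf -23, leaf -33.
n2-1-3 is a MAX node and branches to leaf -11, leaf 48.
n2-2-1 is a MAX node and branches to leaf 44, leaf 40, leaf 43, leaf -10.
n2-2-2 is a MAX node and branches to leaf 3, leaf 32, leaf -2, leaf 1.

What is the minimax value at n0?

n1-1-1 (MAX): max(37, 50, -25) = 50
n1-1-2 (MAX): max(-38, 49, 4, 23) = 49
n1-1-3 (MAX): max(4, 48, 46, 22) = 48
n1-1 (MIN): min(50, 49, 48) = 48
n1-2-1 (MAX): max(-2, -47, -46) = -2
n1-2-2 (MAX): max(-18, -3) = -3
n1-2 (MIN): min(-2, -3) = -3
n1 (MAX): max(48, -3) = 48
n2-1-1 (MAX): max(23, 45) = 45
n2-1-2 (MAX): max(-23, -33) = -23
n2-1-3 (MAX): max(-11, 48) = 48
n2-1 (MIN): min(45, -23, 48) = -23
n2-2-1 (MAX): max(44, 40, 43, -10) = 44
n2-2-2 (MAX): max(3, 32, -2, 1) = 32
n2-2 (MIN): min(44, 32) = 32
n2 (MAX): max(-23, 32) = 32
n0 (MIN): min(48, 32) = 32

32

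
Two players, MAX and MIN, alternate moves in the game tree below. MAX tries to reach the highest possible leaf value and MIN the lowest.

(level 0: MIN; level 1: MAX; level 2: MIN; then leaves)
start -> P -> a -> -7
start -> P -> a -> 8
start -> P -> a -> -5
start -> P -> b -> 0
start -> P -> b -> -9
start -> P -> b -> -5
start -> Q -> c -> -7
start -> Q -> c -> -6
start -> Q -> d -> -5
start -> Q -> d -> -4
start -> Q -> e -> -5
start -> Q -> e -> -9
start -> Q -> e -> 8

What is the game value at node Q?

c (MIN): min(-7, -6) = -7
d (MIN): min(-5, -4) = -5
e (MIN): min(-5, -9, 8) = -9
Q (MAX): max(-7, -5, -9) = -5

-5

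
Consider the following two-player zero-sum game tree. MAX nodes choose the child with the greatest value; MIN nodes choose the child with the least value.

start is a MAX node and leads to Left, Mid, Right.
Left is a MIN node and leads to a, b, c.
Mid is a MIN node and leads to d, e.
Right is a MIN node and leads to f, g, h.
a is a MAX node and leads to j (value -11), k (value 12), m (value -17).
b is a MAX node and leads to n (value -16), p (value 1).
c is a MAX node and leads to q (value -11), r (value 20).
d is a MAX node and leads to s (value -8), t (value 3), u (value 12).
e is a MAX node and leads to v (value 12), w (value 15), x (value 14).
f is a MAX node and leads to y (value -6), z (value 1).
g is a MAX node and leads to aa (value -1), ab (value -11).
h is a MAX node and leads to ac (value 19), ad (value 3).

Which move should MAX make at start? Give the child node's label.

Mid

a (MAX): max(-11, 12, -17) = 12
b (MAX): max(-16, 1) = 1
c (MAX): max(-11, 20) = 20
Left (MIN): min(12, 1, 20) = 1
d (MAX): max(-8, 3, 12) = 12
e (MAX): max(12, 15, 14) = 15
Mid (MIN): min(12, 15) = 12
f (MAX): max(-6, 1) = 1
g (MAX): max(-1, -11) = -1
h (MAX): max(19, 3) = 19
Right (MIN): min(1, -1, 19) = -1
start (MAX): max(1, 12, -1) = 12
MAX at start wants the highest of {Left=1, Mid=12, Right=-1}, so chooses Mid.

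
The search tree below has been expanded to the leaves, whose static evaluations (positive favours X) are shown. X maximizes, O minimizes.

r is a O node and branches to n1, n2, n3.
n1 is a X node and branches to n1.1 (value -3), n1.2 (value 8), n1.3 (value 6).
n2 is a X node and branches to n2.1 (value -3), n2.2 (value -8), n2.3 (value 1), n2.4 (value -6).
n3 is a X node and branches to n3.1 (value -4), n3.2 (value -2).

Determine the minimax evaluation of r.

n1 (X): max(-3, 8, 6) = 8
n2 (X): max(-3, -8, 1, -6) = 1
n3 (X): max(-4, -2) = -2
r (O): min(8, 1, -2) = -2

-2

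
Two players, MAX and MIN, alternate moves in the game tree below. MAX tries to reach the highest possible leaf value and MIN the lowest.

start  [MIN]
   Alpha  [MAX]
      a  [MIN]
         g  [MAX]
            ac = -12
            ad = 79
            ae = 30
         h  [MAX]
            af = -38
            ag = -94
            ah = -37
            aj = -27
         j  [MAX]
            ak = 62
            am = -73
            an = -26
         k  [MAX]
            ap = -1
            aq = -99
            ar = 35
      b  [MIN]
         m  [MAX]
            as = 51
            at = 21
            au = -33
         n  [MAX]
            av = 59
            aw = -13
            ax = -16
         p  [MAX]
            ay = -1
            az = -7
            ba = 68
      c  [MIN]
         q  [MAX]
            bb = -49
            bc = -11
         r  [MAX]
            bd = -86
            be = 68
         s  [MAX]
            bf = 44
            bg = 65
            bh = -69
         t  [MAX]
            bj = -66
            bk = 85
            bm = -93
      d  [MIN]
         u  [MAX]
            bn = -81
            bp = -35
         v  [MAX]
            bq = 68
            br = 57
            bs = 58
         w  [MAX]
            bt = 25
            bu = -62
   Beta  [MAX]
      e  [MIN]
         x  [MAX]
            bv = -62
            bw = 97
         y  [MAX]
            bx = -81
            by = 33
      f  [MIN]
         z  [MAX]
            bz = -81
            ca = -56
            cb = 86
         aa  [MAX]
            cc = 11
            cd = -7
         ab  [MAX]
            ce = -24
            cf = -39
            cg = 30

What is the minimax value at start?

g (MAX): max(-12, 79, 30) = 79
h (MAX): max(-38, -94, -37, -27) = -27
j (MAX): max(62, -73, -26) = 62
k (MAX): max(-1, -99, 35) = 35
a (MIN): min(79, -27, 62, 35) = -27
m (MAX): max(51, 21, -33) = 51
n (MAX): max(59, -13, -16) = 59
p (MAX): max(-1, -7, 68) = 68
b (MIN): min(51, 59, 68) = 51
q (MAX): max(-49, -11) = -11
r (MAX): max(-86, 68) = 68
s (MAX): max(44, 65, -69) = 65
t (MAX): max(-66, 85, -93) = 85
c (MIN): min(-11, 68, 65, 85) = -11
u (MAX): max(-81, -35) = -35
v (MAX): max(68, 57, 58) = 68
w (MAX): max(25, -62) = 25
d (MIN): min(-35, 68, 25) = -35
Alpha (MAX): max(-27, 51, -11, -35) = 51
x (MAX): max(-62, 97) = 97
y (MAX): max(-81, 33) = 33
e (MIN): min(97, 33) = 33
z (MAX): max(-81, -56, 86) = 86
aa (MAX): max(11, -7) = 11
ab (MAX): max(-24, -39, 30) = 30
f (MIN): min(86, 11, 30) = 11
Beta (MAX): max(33, 11) = 33
start (MIN): min(51, 33) = 33

33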